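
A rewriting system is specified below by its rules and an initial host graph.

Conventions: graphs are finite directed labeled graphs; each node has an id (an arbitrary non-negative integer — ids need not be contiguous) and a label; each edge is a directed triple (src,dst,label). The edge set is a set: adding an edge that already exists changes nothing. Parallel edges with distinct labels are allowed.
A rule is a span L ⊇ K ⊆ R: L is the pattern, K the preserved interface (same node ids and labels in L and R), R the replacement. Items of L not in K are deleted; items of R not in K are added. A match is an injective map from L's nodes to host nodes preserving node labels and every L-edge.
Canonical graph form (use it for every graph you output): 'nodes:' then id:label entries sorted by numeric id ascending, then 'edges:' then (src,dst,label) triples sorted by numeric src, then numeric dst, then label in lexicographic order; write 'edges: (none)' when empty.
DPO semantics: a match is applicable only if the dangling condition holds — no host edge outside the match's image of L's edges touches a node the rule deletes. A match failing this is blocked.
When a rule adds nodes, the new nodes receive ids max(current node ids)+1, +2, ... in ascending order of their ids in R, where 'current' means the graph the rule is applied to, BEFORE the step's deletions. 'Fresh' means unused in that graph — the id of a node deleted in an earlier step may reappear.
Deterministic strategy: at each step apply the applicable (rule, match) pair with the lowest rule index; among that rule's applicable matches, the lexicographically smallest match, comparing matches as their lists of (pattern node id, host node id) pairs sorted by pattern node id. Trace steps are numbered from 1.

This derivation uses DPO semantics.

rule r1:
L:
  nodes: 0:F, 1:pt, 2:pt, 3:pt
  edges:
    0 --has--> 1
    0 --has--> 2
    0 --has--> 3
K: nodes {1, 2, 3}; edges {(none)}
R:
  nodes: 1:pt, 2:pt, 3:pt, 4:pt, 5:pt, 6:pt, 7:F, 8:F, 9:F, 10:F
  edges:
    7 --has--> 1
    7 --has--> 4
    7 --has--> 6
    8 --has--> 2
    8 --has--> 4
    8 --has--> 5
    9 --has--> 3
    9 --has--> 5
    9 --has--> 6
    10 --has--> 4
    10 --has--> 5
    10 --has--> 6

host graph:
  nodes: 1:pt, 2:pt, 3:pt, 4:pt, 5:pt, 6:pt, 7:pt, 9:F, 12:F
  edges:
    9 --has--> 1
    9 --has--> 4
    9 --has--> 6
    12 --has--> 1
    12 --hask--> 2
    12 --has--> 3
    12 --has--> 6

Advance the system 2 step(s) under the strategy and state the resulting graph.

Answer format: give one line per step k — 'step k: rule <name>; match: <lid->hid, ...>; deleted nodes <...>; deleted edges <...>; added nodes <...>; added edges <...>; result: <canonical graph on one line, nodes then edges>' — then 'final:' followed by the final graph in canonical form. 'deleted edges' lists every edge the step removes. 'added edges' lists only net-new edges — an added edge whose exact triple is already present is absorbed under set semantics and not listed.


step 1: rule r1; match: 0->9, 1->1, 2->4, 3->6; deleted nodes 9; deleted edges (9,1,has); (9,4,has); (9,6,has); added nodes 13, 14, 15, 16, 17, 18, 19; added edges (16,1,has); (16,13,has); (16,15,has); (17,4,has); (17,13,has); (17,14,has); (18,6,has); (18,14,has); (18,15,has); (19,13,has); (19,14,has); (19,15,has); result: nodes: 1:pt, 2:pt, 3:pt, 4:pt, 5:pt, 6:pt, 7:pt, 12:F, 13:pt, 14:pt, 15:pt, 16:F, 17:F, 18:F, 19:F edges: (12,1,has); (12,2,hask); (12,3,has); (12,6,has); (16,1,has); (16,13,has); (16,15,has); (17,4,has); (17,13,has); (17,14,has); (18,6,has); (18,14,has); (18,15,has); (19,13,has); (19,14,has); (19,15,has)
step 2: rule r1; match: 0->16, 1->1, 2->13, 3->15; deleted nodes 16; deleted edges (16,1,has); (16,13,has); (16,15,has); added nodes 20, 21, 22, 23, 24, 25, 26; added edges (23,1,has); (23,20,has); (23,22,has); (24,13,has); (24,20,has); (24,21,has); (25,15,has); (25,21,has); (25,22,has); (26,20,has); (26,21,has); (26,22,has); result: nodes: 1:pt, 2:pt, 3:pt, 4:pt, 5:pt, 6:pt, 7:pt, 12:F, 13:pt, 14:pt, 15:pt, 17:F, 18:F, 19:F, 20:pt, 21:pt, 22:pt, 23:F, 24:F, 25:F, 26:F edges: (12,1,has); (12,2,hask); (12,3,has); (12,6,has); (17,4,has); (17,13,has); (17,14,has); (18,6,has); (18,14,has); (18,15,has); (19,13,has); (19,14,has); (19,15,has); (23,1,has); (23,20,has); (23,22,has); (24,13,has); (24,20,has); (24,21,has); (25,15,has); (25,21,has); (25,22,has); (26,20,has); (26,21,has); (26,22,has)
final:
nodes: 1:pt, 2:pt, 3:pt, 4:pt, 5:pt, 6:pt, 7:pt, 12:F, 13:pt, 14:pt, 15:pt, 17:F, 18:F, 19:F, 20:pt, 21:pt, 22:pt, 23:F, 24:F, 25:F, 26:F
edges: (12,1,has); (12,2,hask); (12,3,has); (12,6,has); (17,4,has); (17,13,has); (17,14,has); (18,6,has); (18,14,has); (18,15,has); (19,13,has); (19,14,has); (19,15,has); (23,1,has); (23,20,has); (23,22,has); (24,13,has); (24,20,has); (24,21,has); (25,15,has); (25,21,has); (25,22,has); (26,20,has); (26,21,has); (26,22,has)


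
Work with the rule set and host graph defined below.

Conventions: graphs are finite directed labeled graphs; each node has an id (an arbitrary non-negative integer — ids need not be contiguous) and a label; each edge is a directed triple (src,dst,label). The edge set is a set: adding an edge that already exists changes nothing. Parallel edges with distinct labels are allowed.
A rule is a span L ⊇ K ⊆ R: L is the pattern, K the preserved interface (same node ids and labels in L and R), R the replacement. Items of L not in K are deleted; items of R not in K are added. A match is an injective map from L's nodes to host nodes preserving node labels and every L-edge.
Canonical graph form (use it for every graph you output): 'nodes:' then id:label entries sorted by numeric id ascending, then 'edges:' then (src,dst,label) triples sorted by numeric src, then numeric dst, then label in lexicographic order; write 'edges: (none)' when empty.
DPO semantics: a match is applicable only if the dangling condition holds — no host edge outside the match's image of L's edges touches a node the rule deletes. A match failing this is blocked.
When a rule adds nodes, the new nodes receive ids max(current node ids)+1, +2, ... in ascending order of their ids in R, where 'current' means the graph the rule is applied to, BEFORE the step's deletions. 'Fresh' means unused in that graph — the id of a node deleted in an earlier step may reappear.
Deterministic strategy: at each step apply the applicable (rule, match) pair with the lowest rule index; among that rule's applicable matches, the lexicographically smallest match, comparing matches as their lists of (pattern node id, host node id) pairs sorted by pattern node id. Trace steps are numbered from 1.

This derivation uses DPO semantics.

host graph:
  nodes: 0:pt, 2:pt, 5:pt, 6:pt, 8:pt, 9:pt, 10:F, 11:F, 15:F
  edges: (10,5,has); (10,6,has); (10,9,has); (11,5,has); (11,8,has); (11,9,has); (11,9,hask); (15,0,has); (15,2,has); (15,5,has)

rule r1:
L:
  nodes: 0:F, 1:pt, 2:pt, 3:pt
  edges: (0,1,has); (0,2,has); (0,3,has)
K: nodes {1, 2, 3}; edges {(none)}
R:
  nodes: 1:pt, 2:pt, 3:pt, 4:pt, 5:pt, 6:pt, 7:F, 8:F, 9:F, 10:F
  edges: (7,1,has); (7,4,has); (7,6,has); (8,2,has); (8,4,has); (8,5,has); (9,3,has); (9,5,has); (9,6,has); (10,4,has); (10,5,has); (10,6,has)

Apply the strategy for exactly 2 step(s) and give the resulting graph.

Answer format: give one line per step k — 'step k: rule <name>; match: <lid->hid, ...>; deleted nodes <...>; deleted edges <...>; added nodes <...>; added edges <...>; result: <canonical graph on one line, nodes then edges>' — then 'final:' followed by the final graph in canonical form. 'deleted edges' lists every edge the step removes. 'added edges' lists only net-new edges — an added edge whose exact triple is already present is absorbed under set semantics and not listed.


step 1: rule r1; match: 0->10, 1->5, 2->6, 3->9; deleted nodes 10; deleted edges (10,5,has); (10,6,has); (10,9,has); added nodes 16, 17, 18, 19, 20, 21, 22; added edges (19,5,has); (19,16,has); (19,18,has); (20,6,has); (20,16,has); (20,17,has); (21,9,has); (21,17,has); (21,18,has); (22,16,has); (22,17,has); (22,18,has); result: nodes: 0:pt, 2:pt, 5:pt, 6:pt, 8:pt, 9:pt, 11:F, 15:F, 16:pt, 17:pt, 18:pt, 19:F, 20:F, 21:F, 22:F edges: (11,5,has); (11,8,has); (11,9,has); (11,9,hask); (15,0,has); (15,2,has); (15,5,has); (19,5,has); (19,16,has); (19,18,has); (20,6,has); (20,16,has); (20,17,has); (21,9,has); (21,17,has); (21,18,has); (22,16,has); (22,17,has); (22,18,has)
step 2: rule r1; match: 0->15, 1->0, 2->2, 3->5; deleted nodes 15; deleted edges (15,0,has); (15,2,has); (15,5,has); added nodes 23, 24, 25, 26, 27, 28, 29; added edges (26,0,has); (26,23,has); (26,25,has); (27,2,has); (27,23,has); (27,24,has); (28,5,has); (28,24,has); (28,25,has); (29,23,has); (29,24,has); (29,25,has); result: nodes: 0:pt, 2:pt, 5:pt, 6:pt, 8:pt, 9:pt, 11:F, 16:pt, 17:pt, 18:pt, 19:F, 20:F, 21:F, 22:F, 23:pt, 24:pt, 25:pt, 26:F, 27:F, 28:F, 29:F edges: (11,5,has); (11,8,has); (11,9,has); (11,9,hask); (19,5,has); (19,16,has); (19,18,has); (20,6,has); (20,16,has); (20,17,has); (21,9,has); (21,17,has); (21,18,has); (22,16,has); (22,17,has); (22,18,has); (26,0,has); (26,23,has); (26,25,has); (27,2,has); (27,23,has); (27,24,has); (28,5,has); (28,24,has); (28,25,has); (29,23,has); (29,24,has); (29,25,has)
final:
nodes: 0:pt, 2:pt, 5:pt, 6:pt, 8:pt, 9:pt, 11:F, 16:pt, 17:pt, 18:pt, 19:F, 20:F, 21:F, 22:F, 23:pt, 24:pt, 25:pt, 26:F, 27:F, 28:F, 29:F
edges: (11,5,has); (11,8,has); (11,9,has); (11,9,hask); (19,5,has); (19,16,has); (19,18,has); (20,6,has); (20,16,has); (20,17,has); (21,9,has); (21,17,has); (21,18,has); (22,16,has); (22,17,has); (22,18,has); (26,0,has); (26,23,has); (26,25,has); (27,2,has); (27,23,has); (27,24,has); (28,5,has); (28,24,has); (28,25,has); (29,23,has); (29,24,has); (29,25,has)


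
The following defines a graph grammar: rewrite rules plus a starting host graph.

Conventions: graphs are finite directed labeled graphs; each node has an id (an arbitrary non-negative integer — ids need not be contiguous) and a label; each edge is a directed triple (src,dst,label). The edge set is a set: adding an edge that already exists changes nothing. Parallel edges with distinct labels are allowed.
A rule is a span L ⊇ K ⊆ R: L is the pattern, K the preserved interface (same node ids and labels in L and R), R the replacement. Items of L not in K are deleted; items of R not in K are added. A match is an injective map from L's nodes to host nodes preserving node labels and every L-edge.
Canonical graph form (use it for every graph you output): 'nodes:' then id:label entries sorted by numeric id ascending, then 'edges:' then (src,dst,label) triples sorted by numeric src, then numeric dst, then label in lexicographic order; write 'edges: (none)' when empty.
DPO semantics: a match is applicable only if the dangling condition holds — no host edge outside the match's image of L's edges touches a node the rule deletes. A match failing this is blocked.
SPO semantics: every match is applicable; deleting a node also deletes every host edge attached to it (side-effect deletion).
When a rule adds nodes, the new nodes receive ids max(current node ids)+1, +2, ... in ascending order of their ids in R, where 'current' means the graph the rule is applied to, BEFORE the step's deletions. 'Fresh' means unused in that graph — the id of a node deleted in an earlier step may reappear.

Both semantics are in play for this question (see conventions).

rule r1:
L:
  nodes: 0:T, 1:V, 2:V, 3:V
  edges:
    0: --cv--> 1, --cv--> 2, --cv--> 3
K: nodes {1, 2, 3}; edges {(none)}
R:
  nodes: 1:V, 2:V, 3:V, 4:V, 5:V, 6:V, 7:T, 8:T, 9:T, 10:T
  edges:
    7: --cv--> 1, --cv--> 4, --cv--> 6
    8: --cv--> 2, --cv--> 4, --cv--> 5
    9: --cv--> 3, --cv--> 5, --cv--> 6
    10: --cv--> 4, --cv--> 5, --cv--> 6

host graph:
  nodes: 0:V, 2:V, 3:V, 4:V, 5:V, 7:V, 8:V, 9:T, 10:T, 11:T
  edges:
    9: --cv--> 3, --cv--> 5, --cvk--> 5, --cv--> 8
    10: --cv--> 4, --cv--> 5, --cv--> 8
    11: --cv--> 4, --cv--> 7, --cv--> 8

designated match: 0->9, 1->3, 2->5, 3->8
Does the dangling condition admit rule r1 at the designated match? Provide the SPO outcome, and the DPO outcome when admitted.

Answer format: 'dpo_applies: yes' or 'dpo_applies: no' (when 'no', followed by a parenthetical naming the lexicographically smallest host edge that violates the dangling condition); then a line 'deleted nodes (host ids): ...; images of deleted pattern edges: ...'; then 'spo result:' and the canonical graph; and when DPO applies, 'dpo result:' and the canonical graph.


dpo_applies: no
(the rule deletes node 9, which keeps host edge (9,5,cvk) outside the match image — the dangling condition fails, DPO blocks; SPO proceeds and side-deletes such edges)
deleted nodes (host ids): 9; images of deleted pattern edges: (9,3,cv); (9,5,cv); (9,8,cv)
spo result:
nodes: 0:V, 2:V, 3:V, 4:V, 5:V, 7:V, 8:V, 10:T, 11:T, 12:V, 13:V, 14:V, 15:T, 16:T, 17:T, 18:T
edges: (10,4,cv); (10,5,cv); (10,8,cv); (11,4,cv); (11,7,cv); (11,8,cv); (15,3,cv); (15,12,cv); (15,14,cv); (16,5,cv); (16,12,cv); (16,13,cv); (17,8,cv); (17,13,cv); (17,14,cv); (18,12,cv); (18,13,cv); (18,14,cv)


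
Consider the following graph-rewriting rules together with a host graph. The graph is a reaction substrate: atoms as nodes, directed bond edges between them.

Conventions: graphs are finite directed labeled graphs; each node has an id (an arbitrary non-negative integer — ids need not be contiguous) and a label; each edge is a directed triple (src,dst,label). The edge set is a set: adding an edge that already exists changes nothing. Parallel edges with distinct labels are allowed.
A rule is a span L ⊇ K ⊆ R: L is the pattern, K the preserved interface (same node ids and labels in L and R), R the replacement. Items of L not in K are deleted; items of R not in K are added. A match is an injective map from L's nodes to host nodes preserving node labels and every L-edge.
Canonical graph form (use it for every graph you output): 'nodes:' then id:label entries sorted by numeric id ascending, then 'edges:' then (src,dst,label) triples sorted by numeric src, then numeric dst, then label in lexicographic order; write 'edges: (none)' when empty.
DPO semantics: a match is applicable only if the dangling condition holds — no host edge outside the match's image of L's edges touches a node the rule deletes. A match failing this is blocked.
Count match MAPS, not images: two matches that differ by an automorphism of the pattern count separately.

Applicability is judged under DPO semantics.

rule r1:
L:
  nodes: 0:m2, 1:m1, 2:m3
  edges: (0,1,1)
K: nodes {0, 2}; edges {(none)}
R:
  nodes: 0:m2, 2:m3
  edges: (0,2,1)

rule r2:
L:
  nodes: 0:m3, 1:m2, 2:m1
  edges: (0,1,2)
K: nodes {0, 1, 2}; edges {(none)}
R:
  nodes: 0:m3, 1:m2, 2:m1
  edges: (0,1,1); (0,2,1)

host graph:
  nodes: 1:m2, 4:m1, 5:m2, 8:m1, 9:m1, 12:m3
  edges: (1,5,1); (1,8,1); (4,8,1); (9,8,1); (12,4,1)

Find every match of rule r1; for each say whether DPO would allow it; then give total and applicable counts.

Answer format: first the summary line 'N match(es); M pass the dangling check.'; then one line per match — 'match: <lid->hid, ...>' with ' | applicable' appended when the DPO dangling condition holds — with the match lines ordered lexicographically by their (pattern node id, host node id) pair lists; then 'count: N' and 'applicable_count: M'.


1 match(es); 0 pass the dangling check.
match: 0->1, 1->8, 2->12
count: 1
applicable_count: 0


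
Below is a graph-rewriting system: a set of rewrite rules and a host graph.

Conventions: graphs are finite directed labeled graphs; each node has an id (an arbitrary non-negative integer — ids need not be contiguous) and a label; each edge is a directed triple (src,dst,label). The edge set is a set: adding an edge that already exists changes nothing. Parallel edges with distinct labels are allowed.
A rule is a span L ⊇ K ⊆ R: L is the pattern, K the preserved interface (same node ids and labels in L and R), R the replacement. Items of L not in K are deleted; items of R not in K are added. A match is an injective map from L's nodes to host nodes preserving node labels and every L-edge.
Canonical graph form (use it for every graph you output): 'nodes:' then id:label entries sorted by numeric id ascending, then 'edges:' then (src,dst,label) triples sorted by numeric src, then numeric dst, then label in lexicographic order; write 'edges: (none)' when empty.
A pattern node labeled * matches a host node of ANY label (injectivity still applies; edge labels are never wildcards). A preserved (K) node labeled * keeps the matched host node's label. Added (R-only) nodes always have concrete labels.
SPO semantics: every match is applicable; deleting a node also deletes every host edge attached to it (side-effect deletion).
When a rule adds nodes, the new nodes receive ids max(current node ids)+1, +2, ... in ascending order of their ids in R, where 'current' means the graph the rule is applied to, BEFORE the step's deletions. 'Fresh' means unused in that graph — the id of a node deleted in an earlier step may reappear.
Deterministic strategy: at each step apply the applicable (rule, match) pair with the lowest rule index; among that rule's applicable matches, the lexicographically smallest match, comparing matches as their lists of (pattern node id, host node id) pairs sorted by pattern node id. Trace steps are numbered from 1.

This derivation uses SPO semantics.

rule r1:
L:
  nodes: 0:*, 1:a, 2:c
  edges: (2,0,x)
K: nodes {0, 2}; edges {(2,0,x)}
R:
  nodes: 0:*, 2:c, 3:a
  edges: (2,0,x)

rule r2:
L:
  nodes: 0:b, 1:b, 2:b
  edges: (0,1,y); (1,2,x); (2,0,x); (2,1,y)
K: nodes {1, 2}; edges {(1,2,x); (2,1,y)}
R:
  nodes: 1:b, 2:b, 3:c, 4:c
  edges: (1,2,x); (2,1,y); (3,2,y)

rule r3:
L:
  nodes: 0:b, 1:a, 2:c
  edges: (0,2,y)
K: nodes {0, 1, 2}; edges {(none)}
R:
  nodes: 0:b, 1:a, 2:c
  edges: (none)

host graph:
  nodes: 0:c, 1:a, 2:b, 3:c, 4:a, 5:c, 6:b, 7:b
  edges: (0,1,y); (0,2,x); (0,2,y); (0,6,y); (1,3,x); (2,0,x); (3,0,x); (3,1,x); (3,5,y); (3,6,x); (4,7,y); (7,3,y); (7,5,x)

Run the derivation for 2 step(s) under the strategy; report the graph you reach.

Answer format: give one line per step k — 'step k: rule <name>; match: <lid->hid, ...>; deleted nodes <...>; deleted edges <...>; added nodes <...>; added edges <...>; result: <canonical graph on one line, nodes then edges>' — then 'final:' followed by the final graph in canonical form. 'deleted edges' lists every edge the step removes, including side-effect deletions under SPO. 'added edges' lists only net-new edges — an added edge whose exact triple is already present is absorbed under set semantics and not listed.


step 1: rule r1; match: 0->0, 1->1, 2->3; deleted nodes 1; deleted edges (0,1,y); (1,3,x); (3,1,x); added nodes 8; added edges (none); result: nodes: 0:c, 2:b, 3:c, 4:a, 5:c, 6:b, 7:b, 8:a edges: (0,2,x); (0,2,y); (0,6,y); (2,0,x); (3,0,x); (3,5,y); (3,6,x); (4,7,y); (7,3,y); (7,5,x)
step 2: rule r1; match: 0->0, 1->4, 2->3; deleted nodes 4; deleted edges (4,7,y); added nodes 9; added edges (none); result: nodes: 0:c, 2:b, 3:c, 5:c, 6:b, 7:b, 8:a, 9:a edges: (0,2,x); (0,2,y); (0,6,y); (2,0,x); (3,0,x); (3,5,y); (3,6,x); (7,3,y); (7,5,x)
final:
nodes: 0:c, 2:b, 3:c, 5:c, 6:b, 7:b, 8:a, 9:a
edges: (0,2,x); (0,2,y); (0,6,y); (2,0,x); (3,0,x); (3,5,y); (3,6,x); (7,3,y); (7,5,x)


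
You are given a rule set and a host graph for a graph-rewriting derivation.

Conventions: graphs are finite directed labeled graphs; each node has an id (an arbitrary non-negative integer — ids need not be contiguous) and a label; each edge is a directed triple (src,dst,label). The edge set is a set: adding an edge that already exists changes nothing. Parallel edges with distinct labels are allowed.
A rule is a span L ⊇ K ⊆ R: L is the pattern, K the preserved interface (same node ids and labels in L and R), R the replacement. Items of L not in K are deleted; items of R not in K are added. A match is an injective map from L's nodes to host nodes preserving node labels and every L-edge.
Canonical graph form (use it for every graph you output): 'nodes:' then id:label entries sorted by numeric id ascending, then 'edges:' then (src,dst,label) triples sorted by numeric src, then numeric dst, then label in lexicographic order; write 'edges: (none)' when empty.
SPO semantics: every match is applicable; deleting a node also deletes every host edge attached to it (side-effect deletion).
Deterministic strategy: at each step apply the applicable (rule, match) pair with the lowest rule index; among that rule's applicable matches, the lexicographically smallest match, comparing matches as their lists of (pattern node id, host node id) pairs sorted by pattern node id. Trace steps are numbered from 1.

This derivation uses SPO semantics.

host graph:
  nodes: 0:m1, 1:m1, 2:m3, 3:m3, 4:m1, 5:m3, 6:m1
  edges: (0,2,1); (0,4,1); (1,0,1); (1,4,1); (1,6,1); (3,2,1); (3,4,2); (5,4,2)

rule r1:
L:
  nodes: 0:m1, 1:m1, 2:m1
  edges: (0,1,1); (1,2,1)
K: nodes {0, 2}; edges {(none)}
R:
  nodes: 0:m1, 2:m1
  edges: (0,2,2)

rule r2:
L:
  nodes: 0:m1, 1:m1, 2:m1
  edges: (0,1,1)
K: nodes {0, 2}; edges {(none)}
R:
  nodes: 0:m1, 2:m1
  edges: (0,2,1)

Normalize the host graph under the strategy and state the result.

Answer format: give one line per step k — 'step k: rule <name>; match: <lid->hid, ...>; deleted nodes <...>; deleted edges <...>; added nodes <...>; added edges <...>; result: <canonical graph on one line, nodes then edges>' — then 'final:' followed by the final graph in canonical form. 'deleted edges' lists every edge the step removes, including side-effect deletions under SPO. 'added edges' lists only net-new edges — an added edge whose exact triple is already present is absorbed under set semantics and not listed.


step 1: rule r1; match: 0->1, 1->0, 2->4; deleted nodes 0; deleted edges (0,2,1); (0,4,1); (1,0,1); added nodes (none); added edges (1,4,2); result: nodes: 1:m1, 2:m3, 3:m3, 4:m1, 5:m3, 6:m1 edges: (1,4,1); (1,4,2); (1,6,1); (3,2,1); (3,4,2); (5,4,2)
step 2: rule r2; match: 0->1, 1->4, 2->6; deleted nodes 4; deleted edges (1,4,1); (1,4,2); (3,4,2); (5,4,2); added nodes (none); added edges (none); result: nodes: 1:m1, 2:m3, 3:m3, 5:m3, 6:m1 edges: (1,6,1); (3,2,1)
final:
nodes: 1:m1, 2:m3, 3:m3, 5:m3, 6:m1
edges: (1,6,1); (3,2,1)


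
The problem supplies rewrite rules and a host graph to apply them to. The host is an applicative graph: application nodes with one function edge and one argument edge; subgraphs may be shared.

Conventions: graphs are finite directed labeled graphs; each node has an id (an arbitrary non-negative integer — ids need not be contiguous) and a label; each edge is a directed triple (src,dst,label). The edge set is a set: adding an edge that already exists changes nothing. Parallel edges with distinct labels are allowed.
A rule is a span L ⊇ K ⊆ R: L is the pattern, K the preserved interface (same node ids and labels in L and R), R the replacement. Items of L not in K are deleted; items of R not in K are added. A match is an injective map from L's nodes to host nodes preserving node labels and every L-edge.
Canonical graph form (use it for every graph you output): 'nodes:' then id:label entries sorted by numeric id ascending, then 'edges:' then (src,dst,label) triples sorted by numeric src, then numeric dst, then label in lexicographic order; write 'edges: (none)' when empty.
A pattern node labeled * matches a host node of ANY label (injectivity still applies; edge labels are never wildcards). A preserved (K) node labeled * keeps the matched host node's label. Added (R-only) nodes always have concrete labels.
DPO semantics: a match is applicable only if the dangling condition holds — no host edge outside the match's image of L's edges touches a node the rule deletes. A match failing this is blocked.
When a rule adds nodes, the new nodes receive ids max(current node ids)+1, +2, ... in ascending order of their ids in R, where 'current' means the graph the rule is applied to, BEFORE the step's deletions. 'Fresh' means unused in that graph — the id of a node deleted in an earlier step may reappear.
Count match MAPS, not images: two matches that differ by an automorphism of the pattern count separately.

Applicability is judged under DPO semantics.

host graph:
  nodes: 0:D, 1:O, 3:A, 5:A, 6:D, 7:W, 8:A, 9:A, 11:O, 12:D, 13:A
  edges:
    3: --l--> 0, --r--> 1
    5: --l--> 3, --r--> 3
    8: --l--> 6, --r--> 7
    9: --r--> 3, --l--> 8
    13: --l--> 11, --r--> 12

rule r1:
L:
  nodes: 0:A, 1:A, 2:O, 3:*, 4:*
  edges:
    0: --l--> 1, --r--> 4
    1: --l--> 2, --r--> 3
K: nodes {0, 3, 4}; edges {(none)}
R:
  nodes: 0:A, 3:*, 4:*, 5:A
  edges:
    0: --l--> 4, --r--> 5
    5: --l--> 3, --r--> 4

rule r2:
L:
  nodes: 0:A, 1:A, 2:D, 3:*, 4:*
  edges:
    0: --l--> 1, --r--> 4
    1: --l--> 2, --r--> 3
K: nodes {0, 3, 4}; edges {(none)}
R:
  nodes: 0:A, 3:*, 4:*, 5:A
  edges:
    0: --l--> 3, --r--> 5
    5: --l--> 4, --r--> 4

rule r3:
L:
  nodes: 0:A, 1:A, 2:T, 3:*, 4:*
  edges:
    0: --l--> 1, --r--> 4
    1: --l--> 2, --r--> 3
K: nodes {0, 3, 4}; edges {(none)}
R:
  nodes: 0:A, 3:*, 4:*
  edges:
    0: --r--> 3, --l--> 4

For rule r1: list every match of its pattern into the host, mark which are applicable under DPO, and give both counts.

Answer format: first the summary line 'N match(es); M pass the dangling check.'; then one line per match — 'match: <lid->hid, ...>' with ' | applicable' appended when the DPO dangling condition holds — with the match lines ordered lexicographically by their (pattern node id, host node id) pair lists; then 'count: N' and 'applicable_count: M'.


0 match(es); 0 pass the dangling check.
count: 0
applicable_count: 0


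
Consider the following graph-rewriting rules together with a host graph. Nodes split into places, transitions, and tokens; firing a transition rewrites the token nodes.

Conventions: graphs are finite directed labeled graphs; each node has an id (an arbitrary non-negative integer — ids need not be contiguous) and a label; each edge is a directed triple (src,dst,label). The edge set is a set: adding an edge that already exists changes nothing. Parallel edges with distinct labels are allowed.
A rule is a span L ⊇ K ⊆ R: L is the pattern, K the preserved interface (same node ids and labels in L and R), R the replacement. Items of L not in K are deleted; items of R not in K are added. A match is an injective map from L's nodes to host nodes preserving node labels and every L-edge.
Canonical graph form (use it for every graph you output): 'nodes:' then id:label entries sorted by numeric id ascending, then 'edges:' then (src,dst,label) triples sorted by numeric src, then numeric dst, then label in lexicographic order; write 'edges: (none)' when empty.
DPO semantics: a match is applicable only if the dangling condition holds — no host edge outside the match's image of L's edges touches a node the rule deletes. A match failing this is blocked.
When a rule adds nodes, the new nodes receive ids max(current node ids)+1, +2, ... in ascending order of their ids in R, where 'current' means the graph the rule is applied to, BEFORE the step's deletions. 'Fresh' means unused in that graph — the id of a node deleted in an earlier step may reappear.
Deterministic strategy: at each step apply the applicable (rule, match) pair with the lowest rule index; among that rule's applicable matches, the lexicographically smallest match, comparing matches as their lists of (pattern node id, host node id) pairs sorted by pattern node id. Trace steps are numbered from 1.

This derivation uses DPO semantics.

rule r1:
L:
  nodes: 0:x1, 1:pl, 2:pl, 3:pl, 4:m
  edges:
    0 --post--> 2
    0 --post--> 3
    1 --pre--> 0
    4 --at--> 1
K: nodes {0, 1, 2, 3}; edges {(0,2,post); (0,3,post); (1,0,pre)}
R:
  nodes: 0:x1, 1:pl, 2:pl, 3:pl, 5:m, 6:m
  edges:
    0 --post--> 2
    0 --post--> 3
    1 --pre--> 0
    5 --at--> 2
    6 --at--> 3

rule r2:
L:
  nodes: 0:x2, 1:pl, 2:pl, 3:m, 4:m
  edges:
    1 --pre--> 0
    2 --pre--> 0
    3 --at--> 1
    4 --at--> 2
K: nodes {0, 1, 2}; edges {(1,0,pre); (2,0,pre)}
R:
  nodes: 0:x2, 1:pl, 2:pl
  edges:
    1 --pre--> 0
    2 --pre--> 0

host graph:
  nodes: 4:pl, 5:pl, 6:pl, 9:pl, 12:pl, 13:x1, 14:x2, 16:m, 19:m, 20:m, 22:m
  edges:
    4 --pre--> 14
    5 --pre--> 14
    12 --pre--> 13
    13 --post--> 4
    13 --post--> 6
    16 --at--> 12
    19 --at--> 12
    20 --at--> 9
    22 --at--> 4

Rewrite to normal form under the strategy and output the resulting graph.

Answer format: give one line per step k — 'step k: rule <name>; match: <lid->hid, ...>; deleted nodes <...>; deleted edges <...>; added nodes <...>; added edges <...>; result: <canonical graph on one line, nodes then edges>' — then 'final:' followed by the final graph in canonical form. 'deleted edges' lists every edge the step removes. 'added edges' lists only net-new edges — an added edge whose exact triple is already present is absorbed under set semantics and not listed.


step 1: rule r1; match: 0->13, 1->12, 2->4, 3->6, 4->16; deleted nodes 16; deleted edges (16,12,at); added nodes 23, 24; added edges (23,4,at); (24,6,at); result: nodes: 4:pl, 5:pl, 6:pl, 9:pl, 12:pl, 13:x1, 14:x2, 19:m, 20:m, 22:m, 23:m, 24:m edges: (4,14,pre); (5,14,pre); (12,13,pre); (13,4,post); (13,6,post); (19,12,at); (20,9,at); (22,4,at); (23,4,at); (24,6,at)
step 2: rule r1; match: 0->13, 1->12, 2->4, 3->6, 4->19; deleted nodes 19; deleted edges (19,12,at); added nodes 25, 26; added edges (25,4,at); (26,6,at); result: nodes: 4:pl, 5:pl, 6:pl, 9:pl, 12:pl, 13:x1, 14:x2, 20:m, 22:m, 23:m, 24:m, 25:m, 26:m edges: (4,14,pre); (5,14,pre); (12,13,pre); (13,4,post); (13,6,post); (20,9,at); (22,4,at); (23,4,at); (24,6,at); (25,4,at); (26,6,at)
final:
nodes: 4:pl, 5:pl, 6:pl, 9:pl, 12:pl, 13:x1, 14:x2, 20:m, 22:m, 23:m, 24:m, 25:m, 26:m
edges: (4,14,pre); (5,14,pre); (12,13,pre); (13,4,post); (13,6,post); (20,9,at); (22,4,at); (23,4,at); (24,6,at); (25,4,at); (26,6,at)


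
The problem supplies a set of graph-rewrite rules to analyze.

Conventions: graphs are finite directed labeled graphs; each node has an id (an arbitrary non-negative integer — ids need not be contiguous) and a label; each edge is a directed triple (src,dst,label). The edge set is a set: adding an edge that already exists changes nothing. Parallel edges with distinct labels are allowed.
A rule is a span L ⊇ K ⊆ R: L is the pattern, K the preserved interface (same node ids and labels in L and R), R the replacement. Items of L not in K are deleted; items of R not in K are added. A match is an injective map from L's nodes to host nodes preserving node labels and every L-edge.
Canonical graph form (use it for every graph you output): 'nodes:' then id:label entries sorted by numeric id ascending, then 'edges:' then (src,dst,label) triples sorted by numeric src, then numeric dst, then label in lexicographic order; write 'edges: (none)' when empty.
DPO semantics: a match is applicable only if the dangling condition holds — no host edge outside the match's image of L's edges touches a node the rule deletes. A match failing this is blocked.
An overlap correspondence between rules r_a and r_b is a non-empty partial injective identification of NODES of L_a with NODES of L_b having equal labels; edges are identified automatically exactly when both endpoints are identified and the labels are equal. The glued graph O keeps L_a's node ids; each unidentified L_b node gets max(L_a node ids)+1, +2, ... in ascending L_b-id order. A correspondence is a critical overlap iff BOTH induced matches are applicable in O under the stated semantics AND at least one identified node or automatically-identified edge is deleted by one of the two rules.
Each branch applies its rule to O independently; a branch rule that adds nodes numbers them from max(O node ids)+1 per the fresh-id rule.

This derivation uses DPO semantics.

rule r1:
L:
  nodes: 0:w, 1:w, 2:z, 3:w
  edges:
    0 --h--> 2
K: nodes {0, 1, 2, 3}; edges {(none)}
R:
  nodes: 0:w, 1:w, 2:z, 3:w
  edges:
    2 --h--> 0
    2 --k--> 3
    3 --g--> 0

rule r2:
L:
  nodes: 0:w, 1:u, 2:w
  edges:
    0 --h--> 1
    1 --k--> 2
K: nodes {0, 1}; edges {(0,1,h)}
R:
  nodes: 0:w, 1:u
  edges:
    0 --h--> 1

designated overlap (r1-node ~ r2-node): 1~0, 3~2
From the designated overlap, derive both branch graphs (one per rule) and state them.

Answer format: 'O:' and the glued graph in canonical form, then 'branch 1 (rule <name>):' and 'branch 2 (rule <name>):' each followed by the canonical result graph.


O:
nodes: 0:w, 1:w, 2:z, 3:w, 4:u
edges: (0,2,h); (1,4,h); (4,3,k)
branch 1 (rule r1):
nodes: 0:w, 1:w, 2:z, 3:w, 4:u
edges: (1,4,h); (2,0,h); (2,3,k); (3,0,g); (4,3,k)
branch 2 (rule r2):
nodes: 0:w, 1:w, 2:z, 4:u
edges: (0,2,h); (1,4,h)


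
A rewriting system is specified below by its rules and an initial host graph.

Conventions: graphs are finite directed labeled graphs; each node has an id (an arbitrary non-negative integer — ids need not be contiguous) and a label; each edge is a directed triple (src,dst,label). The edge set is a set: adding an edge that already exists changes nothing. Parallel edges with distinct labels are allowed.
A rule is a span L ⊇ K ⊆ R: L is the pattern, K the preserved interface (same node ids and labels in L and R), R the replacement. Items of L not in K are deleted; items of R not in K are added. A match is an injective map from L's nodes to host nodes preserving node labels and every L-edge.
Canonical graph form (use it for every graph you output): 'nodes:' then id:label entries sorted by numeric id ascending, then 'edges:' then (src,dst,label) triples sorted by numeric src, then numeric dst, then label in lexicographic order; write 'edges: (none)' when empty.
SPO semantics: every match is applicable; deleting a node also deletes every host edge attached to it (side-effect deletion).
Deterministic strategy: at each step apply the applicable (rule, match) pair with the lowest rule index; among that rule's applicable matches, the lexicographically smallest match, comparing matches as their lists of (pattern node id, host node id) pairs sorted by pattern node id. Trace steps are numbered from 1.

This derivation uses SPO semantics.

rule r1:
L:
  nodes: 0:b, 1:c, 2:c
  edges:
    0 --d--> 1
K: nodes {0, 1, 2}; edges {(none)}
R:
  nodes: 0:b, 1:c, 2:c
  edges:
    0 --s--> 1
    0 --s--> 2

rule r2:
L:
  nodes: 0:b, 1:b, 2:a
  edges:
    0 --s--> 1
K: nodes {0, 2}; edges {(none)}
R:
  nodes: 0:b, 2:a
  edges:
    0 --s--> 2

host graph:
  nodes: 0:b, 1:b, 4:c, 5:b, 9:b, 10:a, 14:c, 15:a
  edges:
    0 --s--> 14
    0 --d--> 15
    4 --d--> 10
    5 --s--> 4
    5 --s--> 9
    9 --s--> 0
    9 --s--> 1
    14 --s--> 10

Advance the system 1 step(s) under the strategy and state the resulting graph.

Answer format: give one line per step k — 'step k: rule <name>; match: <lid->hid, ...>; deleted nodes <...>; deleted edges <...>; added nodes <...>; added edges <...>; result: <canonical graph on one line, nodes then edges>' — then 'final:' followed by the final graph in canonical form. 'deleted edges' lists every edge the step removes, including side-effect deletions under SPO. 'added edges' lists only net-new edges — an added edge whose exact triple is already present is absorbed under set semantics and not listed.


step 1: rule r2; match: 0->5, 1->9, 2->10; deleted nodes 9; deleted edges (5,9,s); (9,0,s); (9,1,s); added nodes (none); added edges (5,10,s); result: nodes: 0:b, 1:b, 4:c, 5:b, 10:a, 14:c, 15:a edges: (0,14,s); (0,15,d); (4,10,d); (5,4,s); (5,10,s); (14,10,s)
final:
nodes: 0:b, 1:b, 4:c, 5:b, 10:a, 14:c, 15:a
edges: (0,14,s); (0,15,d); (4,10,d); (5,4,s); (5,10,s); (14,10,s)


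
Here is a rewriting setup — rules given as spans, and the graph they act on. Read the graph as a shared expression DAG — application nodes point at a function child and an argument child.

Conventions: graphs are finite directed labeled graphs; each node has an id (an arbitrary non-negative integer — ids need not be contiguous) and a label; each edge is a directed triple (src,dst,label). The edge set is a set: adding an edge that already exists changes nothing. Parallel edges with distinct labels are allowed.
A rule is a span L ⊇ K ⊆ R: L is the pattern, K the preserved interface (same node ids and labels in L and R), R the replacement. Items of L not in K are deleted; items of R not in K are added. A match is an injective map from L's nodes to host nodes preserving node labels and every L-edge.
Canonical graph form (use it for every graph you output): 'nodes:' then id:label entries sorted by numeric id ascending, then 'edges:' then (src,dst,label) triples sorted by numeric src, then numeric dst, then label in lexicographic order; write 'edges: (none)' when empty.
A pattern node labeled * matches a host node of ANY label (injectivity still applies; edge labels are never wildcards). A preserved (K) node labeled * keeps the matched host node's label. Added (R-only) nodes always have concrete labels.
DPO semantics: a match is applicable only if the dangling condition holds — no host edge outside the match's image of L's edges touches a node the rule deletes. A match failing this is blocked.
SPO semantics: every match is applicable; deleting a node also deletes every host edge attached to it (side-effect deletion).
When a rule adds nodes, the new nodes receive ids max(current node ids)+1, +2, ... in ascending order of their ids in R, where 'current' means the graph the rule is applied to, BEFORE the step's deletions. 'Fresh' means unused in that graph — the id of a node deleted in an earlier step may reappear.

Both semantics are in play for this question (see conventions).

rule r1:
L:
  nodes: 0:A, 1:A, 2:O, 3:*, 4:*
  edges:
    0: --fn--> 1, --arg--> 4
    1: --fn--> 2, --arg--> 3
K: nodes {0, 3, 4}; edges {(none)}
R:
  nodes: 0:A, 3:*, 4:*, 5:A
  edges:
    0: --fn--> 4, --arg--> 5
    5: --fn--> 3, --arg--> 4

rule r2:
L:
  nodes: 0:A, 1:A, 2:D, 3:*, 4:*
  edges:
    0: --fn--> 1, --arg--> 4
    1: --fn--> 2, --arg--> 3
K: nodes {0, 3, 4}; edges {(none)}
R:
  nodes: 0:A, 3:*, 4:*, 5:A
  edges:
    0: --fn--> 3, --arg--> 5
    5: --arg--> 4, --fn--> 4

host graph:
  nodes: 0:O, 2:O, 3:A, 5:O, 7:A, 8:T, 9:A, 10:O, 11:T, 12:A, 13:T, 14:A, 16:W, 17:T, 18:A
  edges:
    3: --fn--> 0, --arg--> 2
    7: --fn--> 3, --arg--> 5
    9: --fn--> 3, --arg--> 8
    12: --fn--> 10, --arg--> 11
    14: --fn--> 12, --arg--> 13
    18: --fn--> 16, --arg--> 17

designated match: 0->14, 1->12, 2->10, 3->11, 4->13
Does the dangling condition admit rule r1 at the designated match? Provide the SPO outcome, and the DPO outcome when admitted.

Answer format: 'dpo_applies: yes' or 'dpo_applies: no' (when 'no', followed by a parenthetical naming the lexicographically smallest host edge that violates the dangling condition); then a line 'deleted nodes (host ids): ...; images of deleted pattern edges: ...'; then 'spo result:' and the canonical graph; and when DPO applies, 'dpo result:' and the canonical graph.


dpo_applies: yes
deleted nodes (host ids): 10, 12; images of deleted pattern edges: (12,10,fn); (12,11,arg); (14,12,fn); (14,13,arg)
spo result:
nodes: 0:O, 2:O, 3:A, 5:O, 7:A, 8:T, 9:A, 11:T, 13:T, 14:A, 16:W, 17:T, 18:A, 19:A
edges: (3,0,fn); (3,2,arg); (7,3,fn); (7,5,arg); (9,3,fn); (9,8,arg); (14,13,fn); (14,19,arg); (18,16,fn); (18,17,arg); (19,11,fn); (19,13,arg)
dpo result:
nodes: 0:O, 2:O, 3:A, 5:O, 7:A, 8:T, 9:A, 11:T, 13:T, 14:A, 16:W, 17:T, 18:A, 19:A
edges: (3,0,fn); (3,2,arg); (7,3,fn); (7,5,arg); (9,3,fn); (9,8,arg); (14,13,fn); (14,19,arg); (18,16,fn); (18,17,arg); (19,11,fn); (19,13,arg)


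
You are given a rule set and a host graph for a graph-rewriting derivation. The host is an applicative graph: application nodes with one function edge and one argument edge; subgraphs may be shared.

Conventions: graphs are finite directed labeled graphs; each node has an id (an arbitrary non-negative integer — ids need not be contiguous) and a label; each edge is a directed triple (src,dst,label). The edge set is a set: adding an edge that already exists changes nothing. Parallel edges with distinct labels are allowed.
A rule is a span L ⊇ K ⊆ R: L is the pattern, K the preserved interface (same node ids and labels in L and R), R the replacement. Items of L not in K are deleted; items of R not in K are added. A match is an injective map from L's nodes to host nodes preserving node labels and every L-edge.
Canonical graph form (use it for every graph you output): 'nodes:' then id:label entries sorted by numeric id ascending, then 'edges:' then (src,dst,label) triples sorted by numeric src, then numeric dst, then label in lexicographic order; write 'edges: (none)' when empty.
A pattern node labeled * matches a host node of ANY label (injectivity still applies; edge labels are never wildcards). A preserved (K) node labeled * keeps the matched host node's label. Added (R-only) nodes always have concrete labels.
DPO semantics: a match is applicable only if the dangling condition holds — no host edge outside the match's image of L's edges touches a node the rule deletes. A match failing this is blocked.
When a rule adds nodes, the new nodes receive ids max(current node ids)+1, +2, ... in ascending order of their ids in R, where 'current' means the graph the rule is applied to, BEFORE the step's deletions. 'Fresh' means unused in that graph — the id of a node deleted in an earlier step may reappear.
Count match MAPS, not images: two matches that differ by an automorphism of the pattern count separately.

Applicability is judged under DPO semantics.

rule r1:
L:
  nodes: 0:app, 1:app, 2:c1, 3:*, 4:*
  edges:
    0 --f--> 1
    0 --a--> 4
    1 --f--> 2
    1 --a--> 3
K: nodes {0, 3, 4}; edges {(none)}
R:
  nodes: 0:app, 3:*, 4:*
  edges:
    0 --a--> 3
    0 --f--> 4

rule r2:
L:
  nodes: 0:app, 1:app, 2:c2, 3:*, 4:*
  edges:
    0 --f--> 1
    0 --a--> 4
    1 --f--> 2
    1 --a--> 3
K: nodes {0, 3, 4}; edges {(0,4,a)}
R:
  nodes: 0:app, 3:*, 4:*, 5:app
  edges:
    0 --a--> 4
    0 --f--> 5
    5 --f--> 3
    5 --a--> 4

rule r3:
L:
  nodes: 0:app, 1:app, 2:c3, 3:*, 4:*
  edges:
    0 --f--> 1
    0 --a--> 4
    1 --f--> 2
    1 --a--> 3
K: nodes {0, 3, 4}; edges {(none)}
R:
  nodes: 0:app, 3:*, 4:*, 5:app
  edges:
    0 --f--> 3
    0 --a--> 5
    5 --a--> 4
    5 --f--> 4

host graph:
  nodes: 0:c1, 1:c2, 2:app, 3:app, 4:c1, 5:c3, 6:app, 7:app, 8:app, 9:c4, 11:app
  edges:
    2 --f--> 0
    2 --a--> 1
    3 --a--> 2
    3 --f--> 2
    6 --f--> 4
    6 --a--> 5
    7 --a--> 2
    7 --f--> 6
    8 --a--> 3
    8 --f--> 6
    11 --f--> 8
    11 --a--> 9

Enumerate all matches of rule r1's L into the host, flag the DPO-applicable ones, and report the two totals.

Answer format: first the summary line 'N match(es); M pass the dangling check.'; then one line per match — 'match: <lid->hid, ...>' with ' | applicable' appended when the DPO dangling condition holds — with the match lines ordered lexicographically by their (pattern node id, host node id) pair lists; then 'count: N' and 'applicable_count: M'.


2 match(es); 0 pass the dangling check.
match: 0->7, 1->6, 2->4, 3->5, 4->2
match: 0->8, 1->6, 2->4, 3->5, 4->3
count: 2
applicable_count: 0
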